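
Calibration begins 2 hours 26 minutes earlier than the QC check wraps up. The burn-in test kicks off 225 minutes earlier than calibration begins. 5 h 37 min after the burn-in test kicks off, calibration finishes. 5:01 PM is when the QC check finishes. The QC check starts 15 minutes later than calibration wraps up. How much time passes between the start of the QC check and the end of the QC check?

Calibration starts at 5:01 PM − 146 min = 2:35 PM.
The burn-in test starts at 2:35 PM − 225 min = 10:50 AM.
Calibration ends at 10:50 AM + 337 min = 4:27 PM.
The QC check starts at 4:27 PM + 15 min = 4:42 PM.
From 4:42 PM to 5:01 PM is 19 minutes.

19 minutes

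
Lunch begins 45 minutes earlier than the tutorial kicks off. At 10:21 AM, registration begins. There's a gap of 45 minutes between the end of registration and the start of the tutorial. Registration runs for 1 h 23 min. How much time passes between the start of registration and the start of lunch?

Registration ends at 10:21 AM + 83 min = 11:44 AM.
The tutorial starts at 11:44 AM + 45 min = 12:29 PM.
Lunch starts at 12:29 PM − 45 min = 11:44 AM.
From 10:21 AM to 11:44 AM is 83 minutes.

83 minutes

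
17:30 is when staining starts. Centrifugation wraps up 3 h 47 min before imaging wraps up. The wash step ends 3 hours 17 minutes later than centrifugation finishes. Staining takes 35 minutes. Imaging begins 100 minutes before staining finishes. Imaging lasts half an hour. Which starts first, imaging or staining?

imaging

Staining ends at 17:30 + 35 min = 18:05.
Imaging starts at 18:05 − 100 min = 16:25.
Imaging starts at 16:25 and staining starts at 17:30, so imaging is first.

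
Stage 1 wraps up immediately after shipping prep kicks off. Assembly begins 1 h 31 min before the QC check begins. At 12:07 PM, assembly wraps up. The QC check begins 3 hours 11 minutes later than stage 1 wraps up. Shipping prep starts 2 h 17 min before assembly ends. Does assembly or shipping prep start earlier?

Shipping prep starts at 12:07 PM − 137 min = 9:50 AM.
So stage 1 ends at 9:50 AM.
The QC check starts at 9:50 AM + 191 min = 1:01 PM.
Assembly starts at 1:01 PM − 91 min = 11:30 AM.
Assembly starts at 11:30 AM and shipping prep starts at 9:50 AM, so shipping prep is first.

shipping prep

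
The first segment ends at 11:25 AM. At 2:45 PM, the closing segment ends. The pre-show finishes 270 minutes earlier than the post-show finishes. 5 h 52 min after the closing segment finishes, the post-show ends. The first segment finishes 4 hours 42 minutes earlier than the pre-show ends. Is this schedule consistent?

Yes

The post-show ends at 2:45 PM + 352 min = 8:37 PM.
The pre-show ends at 8:37 PM − 270 min = 4:07 PM.
The first segment ends at 4:07 PM − 282 min = 11:25 AM.
That matches the stated 11:25 AM, so the schedule is consistent.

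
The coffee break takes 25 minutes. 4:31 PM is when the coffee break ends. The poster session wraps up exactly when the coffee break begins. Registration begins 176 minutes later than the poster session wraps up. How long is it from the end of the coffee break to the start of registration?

2 h 31 min

The coffee break starts at 4:31 PM − 25 min = 4:06 PM.
So the poster session ends at 4:06 PM.
Registration starts at 4:06 PM + 176 min = 7:02 PM.
From 4:31 PM to 7:02 PM is 2 h 31 min.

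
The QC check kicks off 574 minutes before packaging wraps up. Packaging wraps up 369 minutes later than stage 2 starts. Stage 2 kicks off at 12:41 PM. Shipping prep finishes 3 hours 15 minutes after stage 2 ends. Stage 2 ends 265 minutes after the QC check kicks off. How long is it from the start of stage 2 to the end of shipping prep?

Packaging ends at 12:41 PM + 369 min = 6:50 PM.
The QC check starts at 6:50 PM − 574 min = 9:16 AM.
Stage 2 ends at 9:16 AM + 265 min = 1:41 PM.
Shipping prep ends at 1:41 PM + 195 min = 4:56 PM.
From 12:41 PM to 4:56 PM is 255 minutes.

255 minutes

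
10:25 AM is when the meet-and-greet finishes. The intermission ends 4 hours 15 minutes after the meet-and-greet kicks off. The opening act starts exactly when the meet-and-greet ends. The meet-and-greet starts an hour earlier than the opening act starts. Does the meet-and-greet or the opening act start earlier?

The opening act starts at 10:25 AM.
The meet-and-greet starts at 10:25 AM − 60 min = 9:25 AM.
The meet-and-greet starts at 9:25 AM and the opening act starts at 10:25 AM, so the meet-and-greet is first.

the meet-and-greet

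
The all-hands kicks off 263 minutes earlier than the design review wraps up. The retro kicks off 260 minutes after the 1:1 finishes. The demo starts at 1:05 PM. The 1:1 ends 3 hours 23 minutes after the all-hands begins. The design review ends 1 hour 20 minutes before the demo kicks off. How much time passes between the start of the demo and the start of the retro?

The design review ends at 1:05 PM − 80 min = 11:45 AM.
The all-hands starts at 11:45 AM − 263 min = 7:22 AM.
The 1:1 ends at 7:22 AM + 203 min = 10:45 AM.
The retro starts at 10:45 AM + 260 min = 3:05 PM.
From 1:05 PM to 3:05 PM is 2 hours.

2 hours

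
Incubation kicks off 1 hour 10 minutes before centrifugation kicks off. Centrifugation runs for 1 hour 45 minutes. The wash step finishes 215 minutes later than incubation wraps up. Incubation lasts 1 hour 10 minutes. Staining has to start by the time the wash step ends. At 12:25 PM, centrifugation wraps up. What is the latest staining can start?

2:15 PM

Centrifugation starts at 12:25 PM − 105 min = 10:40 AM.
Incubation starts at 10:40 AM − 70 min = 9:30 AM.
Incubation ends at 9:30 AM + 70 min = 10:40 AM.
The wash step ends at 10:40 AM + 215 min = 2:15 PM.
Staining is bounded by the wash step, so the latest it can start is 2:15 PM.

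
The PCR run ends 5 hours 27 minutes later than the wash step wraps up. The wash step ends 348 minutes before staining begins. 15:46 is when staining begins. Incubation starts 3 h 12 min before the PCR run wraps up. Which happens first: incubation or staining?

The wash step ends at 15:46 − 348 min = 09:58.
The PCR run ends at 09:58 + 327 min = 15:25.
Incubation starts at 15:25 − 192 min = 12:13.
Incubation starts at 12:13 and staining starts at 15:46, so incubation is first.

incubation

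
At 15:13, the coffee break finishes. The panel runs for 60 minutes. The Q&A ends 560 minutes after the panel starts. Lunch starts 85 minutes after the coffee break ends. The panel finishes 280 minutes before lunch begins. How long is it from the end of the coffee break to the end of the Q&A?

305 minutes

Lunch starts at 15:13 + 85 min = 16:38.
The panel ends at 16:38 − 280 min = 11:58.
The panel starts at 11:58 − 60 min = 10:58.
The Q&A ends at 10:58 + 560 min = 20:18.
From 15:13 to 20:18 is 305 minutes.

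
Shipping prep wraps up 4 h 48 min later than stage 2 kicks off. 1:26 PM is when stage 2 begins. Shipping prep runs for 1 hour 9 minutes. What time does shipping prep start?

Shipping prep ends at 1:26 PM + 288 min = 6:14 PM.
Shipping prep starts at 6:14 PM − 69 min = 5:05 PM.

5:05 PM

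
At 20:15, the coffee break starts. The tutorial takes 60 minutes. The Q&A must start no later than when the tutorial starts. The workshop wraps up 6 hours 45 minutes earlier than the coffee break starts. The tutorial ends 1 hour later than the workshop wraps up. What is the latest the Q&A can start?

The workshop ends at 20:15 − 405 min = 13:30.
The tutorial ends at 13:30 + 60 min = 14:30.
The tutorial starts at 14:30 − 60 min = 13:30.
The Q&A is bounded by the tutorial, so the latest it can start is 13:30.

13:30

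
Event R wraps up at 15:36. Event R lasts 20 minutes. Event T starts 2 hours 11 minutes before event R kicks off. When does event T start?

13:05

Event R starts at 15:36 − 20 min = 15:16.
Event T starts at 15:16 − 131 min = 13:05.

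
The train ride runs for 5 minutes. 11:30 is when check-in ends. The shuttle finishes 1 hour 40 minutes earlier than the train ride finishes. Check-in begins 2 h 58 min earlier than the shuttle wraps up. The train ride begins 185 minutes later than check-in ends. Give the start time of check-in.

The train ride starts at 11:30 + 185 min = 14:35.
The train ride ends at 14:35 + 5 min = 14:40.
The shuttle ends at 14:40 − 100 min = 13:00.
Check-in starts at 13:00 − 178 min = 10:02.

10:02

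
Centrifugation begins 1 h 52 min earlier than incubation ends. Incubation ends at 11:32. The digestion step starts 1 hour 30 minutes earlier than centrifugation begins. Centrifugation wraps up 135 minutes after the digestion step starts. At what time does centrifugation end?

10:25

Centrifugation starts at 11:32 − 112 min = 09:40.
The digestion step starts at 09:40 − 90 min = 08:10.
Centrifugation ends at 08:10 + 135 min = 10:25.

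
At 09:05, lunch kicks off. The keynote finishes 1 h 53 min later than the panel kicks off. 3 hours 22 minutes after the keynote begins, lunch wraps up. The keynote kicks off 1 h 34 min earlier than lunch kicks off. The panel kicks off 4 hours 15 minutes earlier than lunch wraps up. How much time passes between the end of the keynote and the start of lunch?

The keynote starts at 09:05 − 94 min = 07:31.
Lunch ends at 07:31 + 202 min = 10:53.
The panel starts at 10:53 − 255 min = 06:38.
The keynote ends at 06:38 + 113 min = 08:31.
From 08:31 to 09:05 is 34 minutes.

34 minutes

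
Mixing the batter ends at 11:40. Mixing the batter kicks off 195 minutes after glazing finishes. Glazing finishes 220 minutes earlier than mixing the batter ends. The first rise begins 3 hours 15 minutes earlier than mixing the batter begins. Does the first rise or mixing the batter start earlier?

Glazing ends at 11:40 − 220 min = 08:00.
Mixing the batter starts at 08:00 + 195 min = 11:15.
The first rise starts at 11:15 − 195 min = 08:00.
The first rise starts at 08:00 and mixing the batter starts at 11:15, so the first rise is first.

the first rise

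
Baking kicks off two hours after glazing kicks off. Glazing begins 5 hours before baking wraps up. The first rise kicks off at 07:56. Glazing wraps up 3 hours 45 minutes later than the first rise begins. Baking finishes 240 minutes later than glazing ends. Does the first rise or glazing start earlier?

Glazing ends at 07:56 + 225 min = 11:41.
Baking ends at 11:41 + 240 min = 15:41.
Glazing starts at 15:41 − 300 min = 10:41.
The first rise starts at 07:56 and glazing starts at 10:41, so the first rise is first.

the first rise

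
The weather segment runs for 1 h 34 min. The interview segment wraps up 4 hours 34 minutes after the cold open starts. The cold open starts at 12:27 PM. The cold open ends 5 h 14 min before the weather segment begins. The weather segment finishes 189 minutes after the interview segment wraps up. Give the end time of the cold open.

The interview segment ends at 12:27 PM + 274 min = 5:01 PM.
The weather segment ends at 5:01 PM + 189 min = 8:10 PM.
The weather segment starts at 8:10 PM − 94 min = 6:36 PM.
The cold open ends at 6:36 PM − 314 min = 1:22 PM.

1:22 PM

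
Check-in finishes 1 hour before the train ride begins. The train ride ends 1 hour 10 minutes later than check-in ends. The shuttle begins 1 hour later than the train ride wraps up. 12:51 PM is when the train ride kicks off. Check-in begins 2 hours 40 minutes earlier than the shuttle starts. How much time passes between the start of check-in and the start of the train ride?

Check-in ends at 12:51 PM − 60 min = 11:51 AM.
The train ride ends at 11:51 AM + 70 min = 1:01 PM.
The shuttle starts at 1:01 PM + 60 min = 2:01 PM.
Check-in starts at 2:01 PM − 160 min = 11:21 AM.
From 11:21 AM to 12:51 PM is 1.5 hours.

1.5 hours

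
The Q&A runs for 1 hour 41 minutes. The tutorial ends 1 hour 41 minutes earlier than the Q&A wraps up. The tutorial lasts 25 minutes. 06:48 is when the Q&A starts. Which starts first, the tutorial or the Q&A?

The Q&A ends at 06:48 + 101 min = 08:29.
The tutorial ends at 08:29 − 101 min = 06:48.
The tutorial starts at 06:48 − 25 min = 06:23.
The tutorial starts at 06:23 and the Q&A starts at 06:48, so the tutorial is first.

the tutorial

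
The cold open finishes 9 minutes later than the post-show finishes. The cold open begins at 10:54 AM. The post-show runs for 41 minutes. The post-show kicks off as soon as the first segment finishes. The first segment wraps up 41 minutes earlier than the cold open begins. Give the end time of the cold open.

The first segment ends at 10:54 AM − 41 min = 10:13 AM.
So the post-show starts at 10:13 AM.
The post-show ends at 10:13 AM + 41 min = 10:54 AM.
The cold open ends at 10:54 AM + 9 min = 11:03 AM.

11:03 AM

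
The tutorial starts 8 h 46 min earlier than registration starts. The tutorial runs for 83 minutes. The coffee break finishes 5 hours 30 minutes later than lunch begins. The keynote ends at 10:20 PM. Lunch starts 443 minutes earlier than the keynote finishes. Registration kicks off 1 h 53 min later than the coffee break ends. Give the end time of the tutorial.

2:57 PM

Lunch starts at 10:20 PM − 443 min = 2:57 PM.
The coffee break ends at 2:57 PM + 330 min = 8:27 PM.
Registration starts at 8:27 PM + 113 min = 10:20 PM.
The tutorial starts at 10:20 PM − 526 min = 1:34 PM.
The tutorial ends at 1:34 PM + 83 min = 2:57 PM.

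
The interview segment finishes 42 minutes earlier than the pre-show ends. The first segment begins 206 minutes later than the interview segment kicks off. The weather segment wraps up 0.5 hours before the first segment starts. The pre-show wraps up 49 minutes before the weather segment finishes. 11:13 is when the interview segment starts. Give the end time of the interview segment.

The first segment starts at 11:13 + 206 min = 14:39.
The weather segment ends at 14:39 − 30 min = 14:09.
The pre-show ends at 14:09 − 49 min = 13:20.
The interview segment ends at 13:20 − 42 min = 12:38.

12:38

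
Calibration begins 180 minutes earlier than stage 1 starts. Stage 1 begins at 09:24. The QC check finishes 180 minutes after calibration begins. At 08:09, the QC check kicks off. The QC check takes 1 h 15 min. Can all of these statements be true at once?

Calibration starts at 09:24 − 180 min = 06:24.
The QC check ends at 06:24 + 180 min = 09:24.
The QC check starts at 09:24 − 75 min = 08:09.
That matches the stated 08:09, so the schedule is consistent.

Yes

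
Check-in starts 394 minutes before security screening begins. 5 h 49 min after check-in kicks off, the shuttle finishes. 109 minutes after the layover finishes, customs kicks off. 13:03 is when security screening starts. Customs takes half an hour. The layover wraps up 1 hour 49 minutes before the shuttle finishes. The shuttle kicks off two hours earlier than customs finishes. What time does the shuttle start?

Check-in starts at 13:03 − 394 min = 06:29.
The shuttle ends at 06:29 + 349 min = 12:18.
The layover ends at 12:18 − 109 min = 10:29.
Customs starts at 10:29 + 109 min = 12:18.
Customs ends at 12:18 + 30 min = 12:48.
The shuttle starts at 12:48 − 120 min = 10:48.

10:48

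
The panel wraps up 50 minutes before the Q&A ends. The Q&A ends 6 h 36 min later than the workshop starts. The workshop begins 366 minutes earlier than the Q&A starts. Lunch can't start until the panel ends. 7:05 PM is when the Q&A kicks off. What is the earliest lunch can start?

The workshop starts at 7:05 PM − 366 min = 12:59 PM.
The Q&A ends at 12:59 PM + 396 min = 7:35 PM.
The panel ends at 7:35 PM − 50 min = 6:45 PM.
Lunch is bounded by the panel, so the earliest it can start is 6:45 PM.

6:45 PM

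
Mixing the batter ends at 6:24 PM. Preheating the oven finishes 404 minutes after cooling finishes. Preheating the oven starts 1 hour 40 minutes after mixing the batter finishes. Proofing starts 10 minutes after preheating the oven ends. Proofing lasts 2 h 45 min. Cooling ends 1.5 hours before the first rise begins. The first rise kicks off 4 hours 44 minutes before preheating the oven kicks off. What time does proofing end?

Preheating the oven starts at 6:24 PM + 100 min = 8:04 PM.
The first rise starts at 8:04 PM − 284 min = 3:20 PM.
Cooling ends at 3:20 PM − 90 min = 1:50 PM.
Preheating the oven ends at 1:50 PM + 404 min = 8:34 PM.
Proofing starts at 8:34 PM + 10 min = 8:44 PM.
Proofing ends at 8:44 PM + 165 min = 11:29 PM.

11:29 PM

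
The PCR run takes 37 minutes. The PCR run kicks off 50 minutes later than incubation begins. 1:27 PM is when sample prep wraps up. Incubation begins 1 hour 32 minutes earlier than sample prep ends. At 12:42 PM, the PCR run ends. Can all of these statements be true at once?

No

Incubation starts at 1:27 PM − 92 min = 11:55 AM.
The PCR run starts at 11:55 AM + 50 min = 12:45 PM.
The PCR run ends at 12:45 PM + 37 min = 1:22 PM.
But the PCR run is also said to end at 12:42 PM — a 40-minute conflict.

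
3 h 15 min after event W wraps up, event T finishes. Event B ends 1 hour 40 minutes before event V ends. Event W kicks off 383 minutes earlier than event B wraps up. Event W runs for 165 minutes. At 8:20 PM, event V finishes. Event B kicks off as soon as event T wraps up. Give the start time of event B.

6:17 PM

Event B ends at 8:20 PM − 100 min = 6:40 PM.
Event W starts at 6:40 PM − 383 min = 12:17 PM.
Event W ends at 12:17 PM + 165 min = 3:02 PM.
Event T ends at 3:02 PM + 195 min = 6:17 PM.
So event B starts at 6:17 PM.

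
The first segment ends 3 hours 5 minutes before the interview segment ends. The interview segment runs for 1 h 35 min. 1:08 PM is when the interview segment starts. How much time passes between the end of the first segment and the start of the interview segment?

The interview segment ends at 1:08 PM + 95 min = 2:43 PM.
The first segment ends at 2:43 PM − 185 min = 11:38 AM.
From 11:38 AM to 1:08 PM is 1 hour 30 minutes.

1 hour 30 minutes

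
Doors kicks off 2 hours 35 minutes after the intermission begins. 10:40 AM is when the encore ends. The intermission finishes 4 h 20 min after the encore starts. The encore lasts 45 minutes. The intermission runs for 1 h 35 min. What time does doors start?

The encore starts at 10:40 AM − 45 min = 9:55 AM.
The intermission ends at 9:55 AM + 260 min = 2:15 PM.
The intermission starts at 2:15 PM − 95 min = 12:40 PM.
Doors starts at 12:40 PM + 155 min = 3:15 PM.

3:15 PM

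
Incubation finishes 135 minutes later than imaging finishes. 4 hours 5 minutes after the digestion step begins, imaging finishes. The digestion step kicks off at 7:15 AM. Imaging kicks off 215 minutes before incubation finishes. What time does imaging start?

Imaging ends at 7:15 AM + 245 min = 11:20 AM.
Incubation ends at 11:20 AM + 135 min = 1:35 PM.
Imaging starts at 1:35 PM − 215 min = 10:00 AM.

10:00 AM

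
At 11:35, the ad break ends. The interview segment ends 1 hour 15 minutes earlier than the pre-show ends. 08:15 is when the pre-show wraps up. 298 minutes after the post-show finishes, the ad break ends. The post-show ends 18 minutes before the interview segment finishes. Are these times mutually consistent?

The interview segment ends at 08:15 − 75 min = 07:00.
The post-show ends at 07:00 − 18 min = 06:42.
The ad break ends at 06:42 + 298 min = 11:40.
But the ad break is also said to end at 11:35 — a 5-minute conflict.

No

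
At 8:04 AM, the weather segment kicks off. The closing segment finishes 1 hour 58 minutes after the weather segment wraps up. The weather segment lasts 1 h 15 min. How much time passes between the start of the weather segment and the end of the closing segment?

The weather segment ends at 8:04 AM + 75 min = 9:19 AM.
The closing segment ends at 9:19 AM + 118 min = 11:17 AM.
From 8:04 AM to 11:17 AM is 3 hours 13 minutes.

3 hours 13 minutes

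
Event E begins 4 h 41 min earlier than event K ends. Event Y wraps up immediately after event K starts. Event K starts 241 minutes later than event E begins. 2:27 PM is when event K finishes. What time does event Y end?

1:47 PM

Event E starts at 2:27 PM − 281 min = 9:46 AM.
Event K starts at 9:46 AM + 241 min = 1:47 PM.
So event Y ends at 1:47 PM.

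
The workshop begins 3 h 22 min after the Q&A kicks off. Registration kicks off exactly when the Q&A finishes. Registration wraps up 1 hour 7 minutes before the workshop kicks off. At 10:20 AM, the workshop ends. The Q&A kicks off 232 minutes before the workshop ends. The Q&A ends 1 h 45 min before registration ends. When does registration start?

6:58 AM

The Q&A starts at 10:20 AM − 232 min = 6:28 AM.
The workshop starts at 6:28 AM + 202 min = 9:50 AM.
Registration ends at 9:50 AM − 67 min = 8:43 AM.
The Q&A ends at 8:43 AM − 105 min = 6:58 AM.
So registration starts at 6:58 AM.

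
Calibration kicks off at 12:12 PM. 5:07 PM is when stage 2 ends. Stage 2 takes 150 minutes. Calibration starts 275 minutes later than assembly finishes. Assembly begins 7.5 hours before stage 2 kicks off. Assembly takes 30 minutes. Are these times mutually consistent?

Stage 2 starts at 5:07 PM − 150 min = 2:37 PM.
Assembly starts at 2:37 PM − 450 min = 7:07 AM.
Assembly ends at 7:07 AM + 30 min = 7:37 AM.
Calibration starts at 7:37 AM + 275 min = 12:12 PM.
That matches the stated 12:12 PM, so the schedule is consistent.

Yes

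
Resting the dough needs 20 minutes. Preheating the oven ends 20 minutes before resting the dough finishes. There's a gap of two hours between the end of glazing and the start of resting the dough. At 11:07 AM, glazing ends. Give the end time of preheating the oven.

1:07 PM

Resting the dough starts at 11:07 AM + 120 min = 1:07 PM.
Resting the dough ends at 1:07 PM + 20 min = 1:27 PM.
Preheating the oven ends at 1:27 PM − 20 min = 1:07 PM.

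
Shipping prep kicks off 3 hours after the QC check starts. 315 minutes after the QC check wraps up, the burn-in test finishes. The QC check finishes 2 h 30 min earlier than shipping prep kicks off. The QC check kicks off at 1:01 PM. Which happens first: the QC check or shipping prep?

the QC check

Shipping prep starts at 1:01 PM + 180 min = 4:01 PM.
The QC check starts at 1:01 PM and shipping prep starts at 4:01 PM, so the QC check is first.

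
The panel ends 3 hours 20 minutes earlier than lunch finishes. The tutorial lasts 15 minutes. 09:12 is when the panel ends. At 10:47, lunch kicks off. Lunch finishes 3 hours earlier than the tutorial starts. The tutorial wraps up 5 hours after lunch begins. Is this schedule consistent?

The tutorial ends at 10:47 + 300 min = 15:47.
The tutorial starts at 15:47 − 15 min = 15:32.
Lunch ends at 15:32 − 180 min = 12:32.
The panel ends at 12:32 − 200 min = 09:12.
That matches the stated 09:12, so the schedule is consistent.

Yes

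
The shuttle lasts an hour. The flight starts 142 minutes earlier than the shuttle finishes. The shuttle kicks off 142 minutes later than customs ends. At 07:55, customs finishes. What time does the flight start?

The shuttle starts at 07:55 + 142 min = 10:17.
The shuttle ends at 10:17 + 60 min = 11:17.
The flight starts at 11:17 − 142 min = 08:55.

08:55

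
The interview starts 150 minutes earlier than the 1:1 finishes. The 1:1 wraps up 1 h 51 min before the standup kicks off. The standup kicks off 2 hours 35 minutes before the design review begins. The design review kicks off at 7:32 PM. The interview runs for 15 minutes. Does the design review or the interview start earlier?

The standup starts at 7:32 PM − 155 min = 4:57 PM.
The 1:1 ends at 4:57 PM − 111 min = 3:06 PM.
The interview starts at 3:06 PM − 150 min = 12:36 PM.
The design review starts at 7:32 PM and the interview starts at 12:36 PM, so the interview is first.

the interview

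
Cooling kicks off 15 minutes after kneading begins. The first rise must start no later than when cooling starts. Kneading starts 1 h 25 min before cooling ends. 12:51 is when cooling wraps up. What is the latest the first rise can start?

Kneading starts at 12:51 − 85 min = 11:26.
Cooling starts at 11:26 + 15 min = 11:41.
The first rise is bounded by cooling, so the latest it can start is 11:41.

11:41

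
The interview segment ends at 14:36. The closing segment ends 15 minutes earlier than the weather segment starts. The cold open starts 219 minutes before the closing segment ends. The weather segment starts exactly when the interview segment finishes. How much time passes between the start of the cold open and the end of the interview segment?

The weather segment starts at 14:36.
The closing segment ends at 14:36 − 15 min = 14:21.
The cold open starts at 14:21 − 219 min = 10:42.
From 10:42 to 14:36 is 234 minutes.

234 minutes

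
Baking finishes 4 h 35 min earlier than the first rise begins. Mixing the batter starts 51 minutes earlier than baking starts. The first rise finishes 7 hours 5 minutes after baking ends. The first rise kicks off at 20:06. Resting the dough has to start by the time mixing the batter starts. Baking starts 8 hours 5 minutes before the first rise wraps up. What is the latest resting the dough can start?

13:40

Baking ends at 20:06 − 275 min = 15:31.
The first rise ends at 15:31 + 425 min = 22:36.
Baking starts at 22:36 − 485 min = 14:31.
Mixing the batter starts at 14:31 − 51 min = 13:40.
Resting the dough is bounded by mixing the batter, so the latest it can start is 13:40.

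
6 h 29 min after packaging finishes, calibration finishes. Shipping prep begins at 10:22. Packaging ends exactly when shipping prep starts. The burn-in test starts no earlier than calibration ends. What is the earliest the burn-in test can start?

16:51

Packaging ends at 10:22.
Calibration ends at 10:22 + 389 min = 16:51.
The burn-in test is bounded by calibration, so the earliest it can start is 16:51.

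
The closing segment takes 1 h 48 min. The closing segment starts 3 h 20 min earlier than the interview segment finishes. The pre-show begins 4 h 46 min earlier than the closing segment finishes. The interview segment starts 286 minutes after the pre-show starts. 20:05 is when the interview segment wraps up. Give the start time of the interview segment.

18:33

The closing segment starts at 20:05 − 200 min = 16:45.
The closing segment ends at 16:45 + 108 min = 18:33.
The pre-show starts at 18:33 − 286 min = 13:47.
The interview segment starts at 13:47 + 286 min = 18:33.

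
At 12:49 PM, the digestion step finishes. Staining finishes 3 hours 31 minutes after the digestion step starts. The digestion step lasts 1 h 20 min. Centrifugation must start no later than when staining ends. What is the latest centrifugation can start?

The digestion step starts at 12:49 PM − 80 min = 11:29 AM.
Staining ends at 11:29 AM + 211 min = 3:00 PM.
Centrifugation is bounded by staining, so the latest it can start is 3:00 PM.

3:00 PM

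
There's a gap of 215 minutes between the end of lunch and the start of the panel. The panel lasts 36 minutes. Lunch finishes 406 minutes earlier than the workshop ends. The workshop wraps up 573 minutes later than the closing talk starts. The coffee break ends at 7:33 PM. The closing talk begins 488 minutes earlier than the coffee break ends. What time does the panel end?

6:23 PM

The closing talk starts at 7:33 PM − 488 min = 11:25 AM.
The workshop ends at 11:25 AM + 573 min = 8:58 PM.
Lunch ends at 8:58 PM − 406 min = 2:12 PM.
The panel starts at 2:12 PM + 215 min = 5:47 PM.
The panel ends at 5:47 PM + 36 min = 6:23 PM.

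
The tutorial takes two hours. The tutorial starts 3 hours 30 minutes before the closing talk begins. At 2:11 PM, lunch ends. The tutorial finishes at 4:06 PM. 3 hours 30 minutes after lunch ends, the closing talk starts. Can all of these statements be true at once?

No

The closing talk starts at 2:11 PM + 210 min = 5:41 PM.
The tutorial starts at 5:41 PM − 210 min = 2:11 PM.
The tutorial ends at 2:11 PM + 120 min = 4:11 PM.
But the tutorial is also said to end at 4:06 PM — a 5-minute conflict.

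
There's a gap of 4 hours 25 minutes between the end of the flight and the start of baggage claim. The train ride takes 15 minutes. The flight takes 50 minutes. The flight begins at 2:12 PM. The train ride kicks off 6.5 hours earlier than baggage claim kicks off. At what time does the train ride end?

1:12 PM

The flight ends at 2:12 PM + 50 min = 3:02 PM.
Baggage claim starts at 3:02 PM + 265 min = 7:27 PM.
The train ride starts at 7:27 PM − 390 min = 12:57 PM.
The train ride ends at 12:57 PM + 15 min = 1:12 PM.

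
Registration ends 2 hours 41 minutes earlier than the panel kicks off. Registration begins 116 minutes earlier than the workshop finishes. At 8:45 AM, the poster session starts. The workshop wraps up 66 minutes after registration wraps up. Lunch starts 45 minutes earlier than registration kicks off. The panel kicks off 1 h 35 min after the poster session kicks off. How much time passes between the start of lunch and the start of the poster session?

2 h 41 min

The panel starts at 8:45 AM + 95 min = 10:20 AM.
Registration ends at 10:20 AM − 161 min = 7:39 AM.
The workshop ends at 7:39 AM + 66 min = 8:45 AM.
Registration starts at 8:45 AM − 116 min = 6:49 AM.
Lunch starts at 6:49 AM − 45 min = 6:04 AM.
From 6:04 AM to 8:45 AM is 2 h 41 min.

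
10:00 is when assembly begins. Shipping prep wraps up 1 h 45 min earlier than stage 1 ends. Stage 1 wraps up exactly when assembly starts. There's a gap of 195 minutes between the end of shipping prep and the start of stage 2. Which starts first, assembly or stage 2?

Stage 1 ends at 10:00.
Shipping prep ends at 10:00 − 105 min = 08:15.
Stage 2 starts at 08:15 + 195 min = 11:30.
Assembly starts at 10:00 and stage 2 starts at 11:30, so assembly is first.

assembly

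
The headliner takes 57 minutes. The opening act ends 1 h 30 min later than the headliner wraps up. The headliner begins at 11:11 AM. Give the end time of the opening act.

The headliner ends at 11:11 AM + 57 min = 12:08 PM.
The opening act ends at 12:08 PM + 90 min = 1:38 PM.

1:38 PM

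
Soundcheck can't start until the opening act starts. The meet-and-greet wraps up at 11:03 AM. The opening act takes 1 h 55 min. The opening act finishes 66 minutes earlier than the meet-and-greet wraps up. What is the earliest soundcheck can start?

The opening act ends at 11:03 AM − 66 min = 9:57 AM.
The opening act starts at 9:57 AM − 115 min = 8:02 AM.
Soundcheck is bounded by the opening act, so the earliest it can start is 8:02 AM.

8:02 AM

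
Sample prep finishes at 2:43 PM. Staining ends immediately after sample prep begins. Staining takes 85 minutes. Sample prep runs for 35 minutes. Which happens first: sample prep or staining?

Sample prep starts at 2:43 PM − 35 min = 2:08 PM.
So staining ends at 2:08 PM.
Staining starts at 2:08 PM − 85 min = 12:43 PM.
Sample prep starts at 2:08 PM and staining starts at 12:43 PM, so staining is first.

staining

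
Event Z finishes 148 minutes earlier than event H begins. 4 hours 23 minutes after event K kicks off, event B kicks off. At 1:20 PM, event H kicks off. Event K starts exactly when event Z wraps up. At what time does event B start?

3:15 PM

Event Z ends at 1:20 PM − 148 min = 10:52 AM.
So event K starts at 10:52 AM.
Event B starts at 10:52 AM + 263 min = 3:15 PM.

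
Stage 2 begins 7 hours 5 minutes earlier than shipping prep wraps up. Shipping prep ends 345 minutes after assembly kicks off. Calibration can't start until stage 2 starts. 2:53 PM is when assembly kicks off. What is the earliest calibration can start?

1:33 PM

Shipping prep ends at 2:53 PM + 345 min = 8:38 PM.
Stage 2 starts at 8:38 PM − 425 min = 1:33 PM.
Calibration is bounded by stage 2, so the earliest it can start is 1:33 PM.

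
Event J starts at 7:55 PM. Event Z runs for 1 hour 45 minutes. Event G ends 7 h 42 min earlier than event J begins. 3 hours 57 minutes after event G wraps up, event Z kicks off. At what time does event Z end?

Event G ends at 7:55 PM − 462 min = 12:13 PM.
Event Z starts at 12:13 PM + 237 min = 4:10 PM.
Event Z ends at 4:10 PM + 105 min = 5:55 PM.

5:55 PM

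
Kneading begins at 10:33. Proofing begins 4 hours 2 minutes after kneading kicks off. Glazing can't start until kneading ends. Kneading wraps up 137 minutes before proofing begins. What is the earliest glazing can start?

12:18

Proofing starts at 10:33 + 242 min = 14:35.
Kneading ends at 14:35 − 137 min = 12:18.
Glazing is bounded by kneading, so the earliest it can start is 12:18.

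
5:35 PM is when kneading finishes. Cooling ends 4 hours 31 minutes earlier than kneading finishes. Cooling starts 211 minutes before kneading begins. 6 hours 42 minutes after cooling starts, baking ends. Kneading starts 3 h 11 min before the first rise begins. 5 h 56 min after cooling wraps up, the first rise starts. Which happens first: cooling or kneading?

cooling

Cooling ends at 5:35 PM − 271 min = 1:04 PM.
The first rise starts at 1:04 PM + 356 min = 7:00 PM.
Kneading starts at 7:00 PM − 191 min = 3:49 PM.
Cooling starts at 3:49 PM − 211 min = 12:18 PM.
Cooling starts at 12:18 PM and kneading starts at 3:49 PM, so cooling is first.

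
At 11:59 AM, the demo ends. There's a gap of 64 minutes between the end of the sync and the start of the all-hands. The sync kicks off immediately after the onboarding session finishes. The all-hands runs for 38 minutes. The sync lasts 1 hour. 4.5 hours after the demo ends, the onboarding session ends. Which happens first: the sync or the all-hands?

The onboarding session ends at 11:59 AM + 270 min = 4:29 PM.
So the sync starts at 4:29 PM.
The sync ends at 4:29 PM + 60 min = 5:29 PM.
The all-hands starts at 5:29 PM + 64 min = 6:33 PM.
The sync starts at 4:29 PM and the all-hands starts at 6:33 PM, so the sync is first.

the sync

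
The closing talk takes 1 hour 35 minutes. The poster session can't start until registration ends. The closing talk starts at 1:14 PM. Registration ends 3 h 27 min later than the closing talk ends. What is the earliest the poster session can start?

The closing talk ends at 1:14 PM + 95 min = 2:49 PM.
Registration ends at 2:49 PM + 207 min = 6:16 PM.
The poster session is bounded by registration, so the earliest it can start is 6:16 PM.

6:16 PM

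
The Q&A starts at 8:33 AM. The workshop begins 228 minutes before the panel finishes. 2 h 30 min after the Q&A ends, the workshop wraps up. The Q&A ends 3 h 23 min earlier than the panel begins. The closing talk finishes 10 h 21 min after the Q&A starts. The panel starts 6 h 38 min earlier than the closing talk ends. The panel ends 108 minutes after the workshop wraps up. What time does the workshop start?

The closing talk ends at 8:33 AM + 621 min = 6:54 PM.
The panel starts at 6:54 PM − 398 min = 12:16 PM.
The Q&A ends at 12:16 PM − 203 min = 8:53 AM.
The workshop ends at 8:53 AM + 150 min = 11:23 AM.
The panel ends at 11:23 AM + 108 min = 1:11 PM.
The workshop starts at 1:11 PM − 228 min = 9:23 AM.

9:23 AM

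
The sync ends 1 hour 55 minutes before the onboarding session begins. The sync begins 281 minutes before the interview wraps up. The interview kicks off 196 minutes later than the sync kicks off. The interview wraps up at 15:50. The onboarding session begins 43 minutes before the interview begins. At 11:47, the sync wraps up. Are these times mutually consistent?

The sync starts at 15:50 − 281 min = 11:09.
The interview starts at 11:09 + 196 min = 14:25.
The onboarding session starts at 14:25 − 43 min = 13:42.
The sync ends at 13:42 − 115 min = 11:47.
That matches the stated 11:47, so the schedule is consistent.

Yes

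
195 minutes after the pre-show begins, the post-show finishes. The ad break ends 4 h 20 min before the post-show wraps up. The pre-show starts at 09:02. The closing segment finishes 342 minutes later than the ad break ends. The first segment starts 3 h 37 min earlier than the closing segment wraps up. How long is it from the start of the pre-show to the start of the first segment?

The post-show ends at 09:02 + 195 min = 12:17.
The ad break ends at 12:17 − 260 min = 07:57.
The closing segment ends at 07:57 + 342 min = 13:39.
The first segment starts at 13:39 − 217 min = 10:02.
From 09:02 to 10:02 is an hour.

an hour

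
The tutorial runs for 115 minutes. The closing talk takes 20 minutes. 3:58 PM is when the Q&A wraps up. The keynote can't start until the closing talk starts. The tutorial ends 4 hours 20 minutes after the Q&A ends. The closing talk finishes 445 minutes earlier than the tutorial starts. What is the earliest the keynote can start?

10:38 AM

The tutorial ends at 3:58 PM + 260 min = 8:18 PM.
The tutorial starts at 8:18 PM − 115 min = 6:23 PM.
The closing talk ends at 6:23 PM − 445 min = 10:58 AM.
The closing talk starts at 10:58 AM − 20 min = 10:38 AM.
The keynote is bounded by the closing talk, so the earliest it can start is 10:38 AM.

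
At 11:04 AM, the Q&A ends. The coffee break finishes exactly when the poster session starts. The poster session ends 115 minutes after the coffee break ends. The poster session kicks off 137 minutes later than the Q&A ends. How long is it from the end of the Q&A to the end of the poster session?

4 hours 12 minutes

The poster session starts at 11:04 AM + 137 min = 1:21 PM.
So the coffee break ends at 1:21 PM.
The poster session ends at 1:21 PM + 115 min = 3:16 PM.
From 11:04 AM to 3:16 PM is 4 hours 12 minutes.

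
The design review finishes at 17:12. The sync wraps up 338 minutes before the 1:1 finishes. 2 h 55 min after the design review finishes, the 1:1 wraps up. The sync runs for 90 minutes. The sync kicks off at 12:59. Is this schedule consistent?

Yes

The 1:1 ends at 17:12 + 175 min = 20:07.
The sync ends at 20:07 − 338 min = 14:29.
The sync starts at 14:29 − 90 min = 12:59.
That matches the stated 12:59, so the schedule is consistent.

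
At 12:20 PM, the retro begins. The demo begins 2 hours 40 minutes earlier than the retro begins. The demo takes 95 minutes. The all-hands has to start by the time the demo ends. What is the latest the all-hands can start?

11:15 AM

The demo starts at 12:20 PM − 160 min = 9:40 AM.
The demo ends at 9:40 AM + 95 min = 11:15 AM.
The all-hands is bounded by the demo, so the latest it can start is 11:15 AM.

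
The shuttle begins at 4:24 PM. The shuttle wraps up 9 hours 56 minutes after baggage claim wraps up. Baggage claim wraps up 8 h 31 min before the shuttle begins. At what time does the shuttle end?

5:49 PM

Baggage claim ends at 4:24 PM − 511 min = 7:53 AM.
The shuttle ends at 7:53 AM + 596 min = 5:49 PM.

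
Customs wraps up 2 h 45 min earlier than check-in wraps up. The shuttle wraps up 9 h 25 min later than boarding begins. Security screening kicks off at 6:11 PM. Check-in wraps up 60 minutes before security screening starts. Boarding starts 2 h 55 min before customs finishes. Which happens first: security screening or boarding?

boarding

Check-in ends at 6:11 PM − 60 min = 5:11 PM.
Customs ends at 5:11 PM − 165 min = 2:26 PM.
Boarding starts at 2:26 PM − 175 min = 11:31 AM.
Security screening starts at 6:11 PM and boarding starts at 11:31 AM, so boarding is first.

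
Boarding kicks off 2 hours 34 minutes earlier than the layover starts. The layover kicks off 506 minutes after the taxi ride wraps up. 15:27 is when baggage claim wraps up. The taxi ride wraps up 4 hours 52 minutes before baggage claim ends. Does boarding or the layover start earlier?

The taxi ride ends at 15:27 − 292 min = 10:35.
The layover starts at 10:35 + 506 min = 19:01.
Boarding starts at 19:01 − 154 min = 16:27.
Boarding starts at 16:27 and the layover starts at 19:01, so boarding is first.

boarding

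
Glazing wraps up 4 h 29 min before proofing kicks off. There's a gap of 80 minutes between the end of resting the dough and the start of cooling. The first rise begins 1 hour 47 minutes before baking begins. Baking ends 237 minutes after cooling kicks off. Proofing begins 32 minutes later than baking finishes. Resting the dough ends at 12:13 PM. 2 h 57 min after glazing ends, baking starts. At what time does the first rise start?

2:43 PM

Cooling starts at 12:13 PM + 80 min = 1:33 PM.
Baking ends at 1:33 PM + 237 min = 5:30 PM.
Proofing starts at 5:30 PM + 32 min = 6:02 PM.
Glazing ends at 6:02 PM − 269 min = 1:33 PM.
Baking starts at 1:33 PM + 177 min = 4:30 PM.
The first rise starts at 4:30 PM − 107 min = 2:43 PM.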